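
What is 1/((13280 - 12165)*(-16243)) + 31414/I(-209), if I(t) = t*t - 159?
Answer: 284468591354/394112274145 ≈ 0.72180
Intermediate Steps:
I(t) = -159 + t² (I(t) = t² - 159 = -159 + t²)
1/((13280 - 12165)*(-16243)) + 31414/I(-209) = 1/((13280 - 12165)*(-16243)) + 31414/(-159 + (-209)²) = -1/16243/1115 + 31414/(-159 + 43681) = (1/1115)*(-1/16243) + 31414/43522 = -1/18110945 + 31414*(1/43522) = -1/18110945 + 15707/21761 = 284468591354/394112274145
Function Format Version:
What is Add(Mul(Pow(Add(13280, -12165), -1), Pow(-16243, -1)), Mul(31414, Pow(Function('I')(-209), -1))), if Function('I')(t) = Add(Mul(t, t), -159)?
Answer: Rational(284468591354, 394112274145) ≈ 0.72180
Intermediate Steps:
Function('I')(t) = Add(-159, Pow(t, 2)) (Function('I')(t) = Add(Pow(t, 2), -159) = Add(-159, Pow(t, 2)))
Add(Mul(Pow(Add(13280, -12165), -1), Pow(-16243, -1)), Mul(31414, Pow(Function('I')(-209), -1))) = Add(Mul(Pow(Add(13280, -12165), -1), Pow(-16243, -1)), Mul(31414, Pow(Add(-159, Pow(-209, 2)), -1))) = Add(Mul(Pow(1115, -1), Rational(-1, 16243)), Mul(31414, Pow(Add(-159, 43681), -1))) = Add(Mul(Rational(1, 1115), Rational(-1, 16243)), Mul(31414, Pow(43522, -1))) = Add(Rational(-1, 18110945), Mul(31414, Rational(1, 43522))) = Add(Rational(-1, 18110945), Rational(15707, 21761)) = Rational(284468591354, 394112274145)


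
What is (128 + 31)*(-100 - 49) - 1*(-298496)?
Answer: 274805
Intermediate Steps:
(128 + 31)*(-100 - 49) - 1*(-298496) = 159*(-149) + 298496 = -23691 + 298496 = 274805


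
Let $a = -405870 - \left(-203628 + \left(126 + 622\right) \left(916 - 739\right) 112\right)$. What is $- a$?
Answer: $15030594$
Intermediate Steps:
$a = -15030594$ ($a = -405870 - \left(-203628 + 748 \cdot 177 \cdot 112\right) = -405870 - \left(-203628 + 132396 \cdot 112\right) = -405870 - \left(-203628 + 14828352\right) = -405870 - 14624724 = -15030594$)
$- a = \left(-1\right) \left(-15030594\right) = 15030594$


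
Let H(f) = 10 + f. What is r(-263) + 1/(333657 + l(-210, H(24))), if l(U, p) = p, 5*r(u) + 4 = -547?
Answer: -183863736/1668455 ≈ -110.20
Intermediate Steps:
r(u) = -551/5 (r(u) = -⅘ + (⅕)*(-547) = -⅘ - 547/5 = -551/5)
r(-263) + 1/(333657 + l(-210, H(24))) = -551/5 + 1/(333657 + (10 + 24)) = -551/5 + 1/(333657 + 34) = -551/5 + 1/333691 = -183863736/1668455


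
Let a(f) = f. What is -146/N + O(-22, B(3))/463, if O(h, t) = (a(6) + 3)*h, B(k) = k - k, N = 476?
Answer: -80923/110194 ≈ -0.73437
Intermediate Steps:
B(k) = 0
O(h, t) = 9*h (O(h, t) = (6 + 3)*h = 9*h)
-146/N + O(-22, B(3))/463 = -146/476 + (9*(-22))/463 = -146*1/476 - 198*1/463 = -73/238 - 198/463 = -80923/110194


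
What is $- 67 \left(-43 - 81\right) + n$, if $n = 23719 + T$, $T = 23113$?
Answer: $55140$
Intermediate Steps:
$n = 46832$ ($n = 23719 + 23113 = 46832$)
$- 67 \left(-43 - 81\right) + n = - 67 \left(-43 - 81\right) + 46832 = \left(-67\right) \left(-124\right) + 46832 = 8308 + 46832 = 55140$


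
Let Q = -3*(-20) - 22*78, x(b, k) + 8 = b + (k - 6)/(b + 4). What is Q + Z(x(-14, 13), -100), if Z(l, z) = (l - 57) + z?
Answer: -18357/10 ≈ -1835.7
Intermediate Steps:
x(b, k) = -8 + b + (-6 + k)/(4 + b) (x(b, k) = -8 + (b + (k - 6)/(b + 4)) = -8 + (b + (-6 + k)/(4 + b)) = -8 + b + (-6 + k)/(4 + b))
Z(l, z) = -57 + l + z (Z(l, z) = (-57 + l) + z = -57 + l + z)
Q = -1656 (Q = 60 - 1716 = -1656)
Q + Z(x(-14, 13), -100) = -1656 + (-57 + (-38 + 13 + (-14)² - 4*(-14))/(4 - 14) - 100) = -1656 + (-57 + (-38 + 13 + 196 + 56)/(-10) - 100) = -1656 + (-57 - ⅒*227 - 100) = -1656 + (-57 - 227/10 - 100) = -1656 - 1797/10 = -18357/10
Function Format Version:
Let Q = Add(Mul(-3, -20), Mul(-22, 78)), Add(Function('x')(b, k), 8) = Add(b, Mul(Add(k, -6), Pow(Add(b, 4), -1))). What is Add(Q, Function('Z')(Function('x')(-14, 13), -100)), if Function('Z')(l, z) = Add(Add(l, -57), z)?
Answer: Rational(-18357, 10) ≈ -1835.7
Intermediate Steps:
Function('x')(b, k) = Add(-8, b, Mul(Pow(Add(4, b), -1), Add(-6, k))) (Function('x')(b, k) = Add(-8, Add(b, Mul(Add(k, -6), Pow(Add(b, 4), -1)))) = Add(-8, Add(b, Mul(Add(-6, k), Pow(Add(4, b), -1)))) = Add(-8, Add(b, Mul(Pow(Add(4, b), -1), Add(-6, k)))) = Add(-8, b, Mul(Pow(Add(4, b), -1), Add(-6, k))))
Function('Z')(l, z) = Add(-57, l, z) (Function('Z')(l, z) = Add(Add(-57, l), z) = Add(-57, l, z))
Q = -1656 (Q = Add(60, -1716) = -1656)
Add(Q, Function('Z')(Function('x')(-14, 13), -100)) = Add(-1656, Add(-57, Mul(Pow(Add(4, -14), -1), Add(-38, 13, Pow(-14, 2), Mul(-4, -14))), -100)) = Add(-1656, Add(-57, Mul(Pow(-10, -1), Add(-38, 13, 196, 56)), -100)) = Add(-1656, Add(-57, Mul(Rational(-1, 10), 227), -100)) = Add(-1656, Add(-57, Rational(-227, 10), -100)) = Add(-1656, Rational(-1797, 10)) = Rational(-18357, 10)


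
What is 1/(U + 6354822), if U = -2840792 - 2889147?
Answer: 1/624883 ≈ 1.6003e-6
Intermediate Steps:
U = -5729939
1/(U + 6354822) = 1/(-5729939 + 6354822) = 1/624883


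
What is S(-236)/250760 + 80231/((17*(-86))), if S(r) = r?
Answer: -1257441912/22913195 ≈ -54.878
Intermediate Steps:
S(-236)/250760 + 80231/((17*(-86))) = -236/250760 + 80231/((17*(-86))) = -236*1/250760 + 80231/(-1462) = -59/62690 + 80231*(-1/1462) = -59/62690 - 80231/1462 = -1257441912/22913195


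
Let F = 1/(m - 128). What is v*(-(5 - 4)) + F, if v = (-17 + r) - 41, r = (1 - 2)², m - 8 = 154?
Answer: 1939/34 ≈ 57.029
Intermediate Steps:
m = 162 (m = 8 + 154 = 162)
r = 1 (r = (-1)² = 1)
F = 1/34 (F = 1/(162 - 128) = 1/34 ≈ 0.029412)
v = -57 (v = (-17 + 1) - 41 = -16 - 41 = -57)
v*(-(5 - 4)) + F = -(-57)*(5 - 4) + 1/34 = -(-57) + 1/34 = -57*(-1) + 1/34 = 57 + 1/34 = 1939/34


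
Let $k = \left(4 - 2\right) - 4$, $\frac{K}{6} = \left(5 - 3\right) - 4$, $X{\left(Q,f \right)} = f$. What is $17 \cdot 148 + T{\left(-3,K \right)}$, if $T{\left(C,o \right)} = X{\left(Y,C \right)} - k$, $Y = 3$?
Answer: $2515$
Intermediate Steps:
$K = -12$ ($K = 6 \left(\left(5 - 3\right) - 4\right) = 6 \left(2 - 4\right) = 6 \left(-2\right) = -12$)
$k = -2$ ($k = 2 - 4 = -2$)
$T{\left(C,o \right)} = 2 + C$ ($T{\left(C,o \right)} = C - -2 = C + 2 = 2 + C$)
$17 \cdot 148 + T{\left(-3,K \right)} = 17 \cdot 148 + \left(2 - 3\right) = 2516 - 1 = 2515$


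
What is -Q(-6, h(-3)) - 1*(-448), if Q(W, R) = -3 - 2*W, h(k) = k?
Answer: 439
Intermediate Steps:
-Q(-6, h(-3)) - 1*(-448) = -(-3 - 2*(-6)) - 1*(-448) = -(-3 + 12) + 448 = -1*9 + 448 = -9 + 448 = 439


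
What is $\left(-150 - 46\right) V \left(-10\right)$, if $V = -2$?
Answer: $-3920$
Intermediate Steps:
$\left(-150 - 46\right) V \left(-10\right) = \left(-150 - 46\right) \left(\left(-2\right) \left(-10\right)\right) = \left(-196\right) 20 = -3920$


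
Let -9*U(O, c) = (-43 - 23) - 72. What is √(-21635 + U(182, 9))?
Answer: I*√194577/3 ≈ 147.04*I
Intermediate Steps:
U(O, c) = 46/3 (U(O, c) = -((-43 - 23) - 72)/9 = -(-66 - 72)/9 = -⅑*(-138) = 46/3)
√(-21635 + U(182, 9)) = √(-21635 + 46/3) = √(-64859/3) = I*√194577/3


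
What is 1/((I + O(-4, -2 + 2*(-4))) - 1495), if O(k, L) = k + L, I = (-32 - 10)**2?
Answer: 1/255 ≈ 0.0039216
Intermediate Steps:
I = 1764 (I = (-42)**2 = 1764)
O(k, L) = L + k
1/((I + O(-4, -2 + 2*(-4))) - 1495) = 1/((1764 + ((-2 + 2*(-4)) - 4)) - 1495) = 1/((1764 + ((-2 - 8) - 4)) - 1495) = 1/((1764 + (-10 - 4)) - 1495) = 1/((1764 - 14) - 1495) = 1/(1750 - 1495) = 1/255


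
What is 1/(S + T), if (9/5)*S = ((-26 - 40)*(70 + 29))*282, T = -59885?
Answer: -1/1083545 ≈ -9.2290e-7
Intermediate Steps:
S = -1023660 (S = 5*(((-26 - 40)*(70 + 29))*282)/9 = 5*(-66*99*282)/9 = 5*(-6534*282)/9 = (5/9)*(-1842588) = -1023660)
1/(S + T) = 1/(-1023660 - 59885) = 1/(-1083545) = -1/1083545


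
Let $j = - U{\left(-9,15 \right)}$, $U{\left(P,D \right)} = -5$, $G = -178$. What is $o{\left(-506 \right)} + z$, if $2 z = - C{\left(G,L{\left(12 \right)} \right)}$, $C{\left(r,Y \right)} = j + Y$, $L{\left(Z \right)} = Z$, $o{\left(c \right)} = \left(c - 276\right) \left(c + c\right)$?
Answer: $\frac{1582751}{2} \approx 7.9138 \cdot 10^{5}$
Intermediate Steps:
$o{\left(c \right)} = 2 c \left(-276 + c\right)$ ($o{\left(c \right)} = \left(-276 + c\right) 2 c = 2 c \left(-276 + c\right)$)
$j = 5$ ($j = \left(-1\right) \left(-5\right) = 5$)
$C{\left(r,Y \right)} = 5 + Y$
$z = - \frac{17}{2}$ ($z = \frac{\left(-1\right) \left(5 + 12\right)}{2} = \frac{\left(-1\right) 17}{2} = \frac{1}{2} \left(-17\right) = - \frac{17}{2} \approx -8.5$)
$o{\left(-506 \right)} + z = 2 \left(-506\right) \left(-276 - 506\right) - \frac{17}{2} = 2 \left(-506\right) \left(-782\right) - \frac{17}{2} = 791384 - \frac{17}{2} = \frac{1582751}{2}$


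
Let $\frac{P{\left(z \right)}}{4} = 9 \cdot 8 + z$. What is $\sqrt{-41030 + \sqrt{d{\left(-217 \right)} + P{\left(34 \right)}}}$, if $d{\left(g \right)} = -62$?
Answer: $\sqrt{-41030 + \sqrt{362}} \approx 202.51 i$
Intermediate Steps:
$P{\left(z \right)} = 288 + 4 z$ ($P{\left(z \right)} = 4 \left(9 \cdot 8 + z\right) = 4 \left(72 + z\right) = 288 + 4 z$)
$\sqrt{-41030 + \sqrt{d{\left(-217 \right)} + P{\left(34 \right)}}} = \sqrt{-41030 + \sqrt{-62 + \left(288 + 4 \cdot 34\right)}} = \sqrt{-41030 + \sqrt{-62 + \left(288 + 136\right)}} = \sqrt{-41030 + \sqrt{-62 + 424}} = \sqrt{-41030 + \sqrt{362}}$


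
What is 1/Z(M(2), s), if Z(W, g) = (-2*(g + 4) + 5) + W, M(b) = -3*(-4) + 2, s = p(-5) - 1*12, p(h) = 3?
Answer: 1/29 ≈ 0.034483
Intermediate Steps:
s = -9 (s = 3 - 1*12 = 3 - 12 = -9)
M(b) = 14 (M(b) = 12 + 2 = 14)
Z(W, g) = -3 + W - 2*g (Z(W, g) = (-2*(4 + g) + 5) + W = ((-8 - 2*g) + 5) + W = (-3 - 2*g) + W = -3 + W - 2*g)
1/Z(M(2), s) = 1/(-3 + 14 - 2*(-9)) = 1/(-3 + 14 + 18) = 1/29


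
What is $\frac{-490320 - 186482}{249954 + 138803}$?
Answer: $- \frac{676802}{388757} \approx -1.7409$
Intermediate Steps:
$\frac{-490320 - 186482}{249954 + 138803} = - \frac{676802}{388757}$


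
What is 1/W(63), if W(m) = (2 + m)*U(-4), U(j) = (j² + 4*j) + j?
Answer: -1/260 ≈ -0.0038462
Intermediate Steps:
U(j) = j² + 5*j
W(m) = -8 - 4*m (W(m) = (2 + m)*(-4*(5 - 4)) = (2 + m)*(-4*1) = (2 + m)*(-4) = -8 - 4*m)
1/W(63) = 1/(-8 - 4*63) = 1/(-8 - 252) = 1/(-260) = -1/260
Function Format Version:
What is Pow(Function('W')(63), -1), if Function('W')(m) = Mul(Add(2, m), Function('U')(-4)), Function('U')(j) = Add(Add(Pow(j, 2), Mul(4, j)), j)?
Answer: Rational(-1, 260) ≈ -0.0038462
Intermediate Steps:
Function('U')(j) = Add(Pow(j, 2), Mul(5, j))
Function('W')(m) = Add(-8, Mul(-4, m)) (Function('W')(m) = Mul(Add(2, m), Mul(-4, Add(5, -4))) = Mul(Add(2, m), Mul(-4, 1)) = Mul(Add(2, m), -4) = Add(-8, Mul(-4, m)))
Pow(Function('W')(63), -1) = Pow(Add(-8, Mul(-4, 63)), -1) = Pow(Add(-8, -252), -1) = Pow(-260, -1) = Rational(-1, 260)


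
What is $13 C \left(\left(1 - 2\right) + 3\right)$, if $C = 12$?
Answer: $312$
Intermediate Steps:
$13 C \left(\left(1 - 2\right) + 3\right) = 13 \cdot 12 \left(\left(1 - 2\right) + 3\right) = 156 \left(-1 + 3\right) = 156 \cdot 2 = 312$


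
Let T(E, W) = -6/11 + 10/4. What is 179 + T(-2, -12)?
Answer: 3981/22 ≈ 180.95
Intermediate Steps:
T(E, W) = 43/22 (T(E, W) = -6*1/11 + 10*(1/4) = -6/11 + 5/2 = 43/22)
179 + T(-2, -12) = 179 + 43/22 = 3981/22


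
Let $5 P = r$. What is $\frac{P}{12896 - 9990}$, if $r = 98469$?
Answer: $\frac{98469}{14530} \approx 6.7769$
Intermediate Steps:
$P = \frac{98469}{5}$ ($P = \frac{1}{5} \cdot 98469 = \frac{98469}{5} \approx 19694.0$)
$\frac{P}{12896 - 9990} = \frac{98469}{5 \left(12896 - 9990\right)} = \frac{98469}{5 \cdot 2906} = \frac{98469}{5} \cdot \frac{1}{2906} = \frac{98469}{14530}$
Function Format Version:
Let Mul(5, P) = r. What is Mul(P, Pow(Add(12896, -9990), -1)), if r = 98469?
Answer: Rational(98469, 14530) ≈ 6.7769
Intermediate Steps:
P = Rational(98469, 5) (P = Mul(Rational(1, 5), 98469) = Rational(98469, 5) ≈ 19694.)
Mul(P, Pow(Add(12896, -9990), -1)) = Mul(Rational(98469, 5), Pow(Add(12896, -9990), -1)) = Mul(Rational(98469, 5), Pow(2906, -1)) = Mul(Rational(98469, 5), Rational(1, 2906)) = Rational(98469, 14530)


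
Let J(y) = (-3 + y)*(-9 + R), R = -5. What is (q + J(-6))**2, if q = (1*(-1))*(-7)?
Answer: 17689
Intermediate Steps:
J(y) = 42 - 14*y (J(y) = (-3 + y)*(-9 - 5) = (-3 + y)*(-14) = 42 - 14*y)
q = 7 (q = -1*(-7) = 7)
(q + J(-6))**2 = (7 + (42 - 14*(-6)))**2 = (7 + (42 + 84))**2 = (7 + 126)**2 = 133**2 = 17689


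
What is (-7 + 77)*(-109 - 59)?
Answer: -11760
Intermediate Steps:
(-7 + 77)*(-109 - 59) = 70*(-168) = -11760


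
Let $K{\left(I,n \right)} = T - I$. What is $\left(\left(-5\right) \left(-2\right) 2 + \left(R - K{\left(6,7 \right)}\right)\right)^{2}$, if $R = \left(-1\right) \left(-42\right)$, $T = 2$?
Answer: $4356$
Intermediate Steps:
$R = 42$
$K{\left(I,n \right)} = 2 - I$
$\left(\left(-5\right) \left(-2\right) 2 + \left(R - K{\left(6,7 \right)}\right)\right)^{2} = \left(\left(-5\right) \left(-2\right) 2 + \left(42 - \left(2 - 6\right)\right)\right)^{2} = \left(10 \cdot 2 + \left(42 - \left(2 - 6\right)\right)\right)^{2} = \left(20 + \left(42 - -4\right)\right)^{2} = \left(20 + \left(42 + 4\right)\right)^{2} = \left(20 + 46\right)^{2} = 66^{2} = 4356$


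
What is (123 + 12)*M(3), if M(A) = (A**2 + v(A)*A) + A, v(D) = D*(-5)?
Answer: -4455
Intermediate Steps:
v(D) = -5*D
M(A) = A - 4*A**2 (M(A) = (A**2 + (-5*A)*A) + A = (A**2 - 5*A**2) + A = -4*A**2 + A = A - 4*A**2)
(123 + 12)*M(3) = (123 + 12)*(3*(1 - 4*3)) = 135*(3*(1 - 12)) = 135*(3*(-11)) = 135*(-33) = -4455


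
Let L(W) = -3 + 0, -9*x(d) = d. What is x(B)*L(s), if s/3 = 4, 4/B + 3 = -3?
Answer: -2/9 ≈ -0.22222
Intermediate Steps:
B = -⅔ (B = 4/(-3 - 3) = 4/(-6) = 4*(-⅙) = -⅔ ≈ -0.66667)
s = 12 (s = 3*4 = 12)
x(d) = -d/9
L(W) = -3
x(B)*L(s) = -⅑*(-⅔)*(-3) = (2/27)*(-3) = -2/9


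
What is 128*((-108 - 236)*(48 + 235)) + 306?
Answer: -12460750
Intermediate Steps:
128*((-108 - 236)*(48 + 235)) + 306 = 128*(-344*283) + 306 = 128*(-97352) + 306 = -12461056 + 306 = -12460750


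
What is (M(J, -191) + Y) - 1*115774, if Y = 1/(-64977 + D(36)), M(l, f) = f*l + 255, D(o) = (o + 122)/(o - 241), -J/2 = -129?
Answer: -2195169045276/13320443 ≈ -1.6480e+5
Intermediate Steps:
J = 258 (J = -2*(-129) = 258)
D(o) = (122 + o)/(-241 + o)
M(l, f) = 255 + f*l
Y = -205/13320443 (Y = 1/(-64977 + (122 + 36)/(-241 + 36)) = 1/(-64977 + 158/(-205)) = 1/(-64977 - 1/205*158) = 1/(-64977 - 158/205) = 1/(-13320443/205) = -205/13320443 ≈ -1.5390e-5)
(M(J, -191) + Y) - 1*115774 = ((255 - 191*258) - 205/13320443) - 1*115774 = ((255 - 49278) - 205/13320443) - 115774 = (-49023 - 205/13320443) - 115774 = -653008077394/13320443 - 115774 = -2195169045276/13320443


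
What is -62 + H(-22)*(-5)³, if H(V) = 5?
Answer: -687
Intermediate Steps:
-62 + H(-22)*(-5)³ = -62 + 5*(-5)³ = -62 + 5*(-125) = -62 - 625 = -687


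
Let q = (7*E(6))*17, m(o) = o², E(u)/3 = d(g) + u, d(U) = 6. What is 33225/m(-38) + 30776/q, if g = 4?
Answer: 46694111/1546524 ≈ 30.193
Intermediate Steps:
E(u) = 18 + 3*u (E(u) = 3*(6 + u) = 18 + 3*u)
q = 4284 (q = (7*(18 + 3*6))*17 = (7*(18 + 18))*17 = (7*36)*17 = 252*17 = 4284)
33225/m(-38) + 30776/q = 33225/((-38)²) + 30776/4284 = 33225/1444 + 30776*(1/4284) = 33225*(1/1444) + 7694/1071 = 33225/1444 + 7694/1071 = 46694111/1546524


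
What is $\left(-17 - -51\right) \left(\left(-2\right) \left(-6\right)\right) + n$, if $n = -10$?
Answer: $398$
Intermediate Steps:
$\left(-17 - -51\right) \left(\left(-2\right) \left(-6\right)\right) + n = \left(-17 - -51\right) \left(\left(-2\right) \left(-6\right)\right) - 10 = \left(-17 + 51\right) 12 - 10 = 34 \cdot 12 - 10 = 408 - 10 = 398$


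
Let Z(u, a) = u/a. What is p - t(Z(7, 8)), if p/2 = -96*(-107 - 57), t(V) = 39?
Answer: 31449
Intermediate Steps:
p = 31488 (p = 2*(-96*(-107 - 57)) = 2*(-96*(-164)) = 2*15744 = 31488)
p - t(Z(7, 8)) = 31488 - 1*39 = 31488 - 39 = 31449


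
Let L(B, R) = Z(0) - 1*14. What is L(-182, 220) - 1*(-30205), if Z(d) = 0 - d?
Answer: 30191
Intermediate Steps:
Z(d) = -d
L(B, R) = -14 (L(B, R) = -1*0 - 1*14 = 0 - 14 = -14)
L(-182, 220) - 1*(-30205) = -14 - 1*(-30205) = -14 + 30205 = 30191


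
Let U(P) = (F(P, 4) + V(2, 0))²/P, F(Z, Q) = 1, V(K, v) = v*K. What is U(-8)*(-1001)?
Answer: 1001/8 ≈ 125.13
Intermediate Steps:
V(K, v) = K*v
U(P) = 1/P (U(P) = (1 + 2*0)²/P = (1 + 0)²/P = 1²/P = 1/P)
U(-8)*(-1001) = -1001/(-8) = -⅛*(-1001) = 1001/8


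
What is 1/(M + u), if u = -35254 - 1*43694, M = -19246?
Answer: -1/98194 ≈ -1.0184e-5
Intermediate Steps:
u = -78948 (u = -35254 - 43694 = -78948)
1/(M + u) = 1/(-19246 - 78948) = 1/(-98194) = -1/98194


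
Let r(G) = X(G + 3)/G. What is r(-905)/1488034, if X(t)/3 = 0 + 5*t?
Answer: 1353/134667077 ≈ 1.0047e-5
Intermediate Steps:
X(t) = 15*t (X(t) = 3*(0 + 5*t) = 3*(5*t) = 15*t)
r(G) = (45 + 15*G)/G (r(G) = (15*(G + 3))/G = (15*(3 + G))/G = (45 + 15*G)/G)
r(-905)/1488034 = (15 + 45/(-905))/1488034 = (15 + 45*(-1/905))*(1/1488034) = (15 - 9/181)*(1/1488034) = (2706/181)*(1/1488034) = 1353/134667077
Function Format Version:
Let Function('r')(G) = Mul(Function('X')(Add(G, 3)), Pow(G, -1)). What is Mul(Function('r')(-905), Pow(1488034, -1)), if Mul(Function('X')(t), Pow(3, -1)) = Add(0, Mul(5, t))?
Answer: Rational(1353, 134667077) ≈ 1.0047e-5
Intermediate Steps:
Function('X')(t) = Mul(15, t) (Function('X')(t) = Mul(3, Add(0, Mul(5, t))) = Mul(3, Mul(5, t)) = Mul(15, t))
Function('r')(G) = Mul(Pow(G, -1), Add(45, Mul(15, G))) (Function('r')(G) = Mul(Mul(15, Add(G, 3)), Pow(G, -1)) = Mul(Mul(15, Add(3, G)), Pow(G, -1)) = Mul(Add(45, Mul(15, G)), Pow(G, -1)) = Mul(Pow(G, -1), Add(45, Mul(15, G))))
Mul(Function('r')(-905), Pow(1488034, -1)) = Mul(Add(15, Mul(45, Pow(-905, -1))), Pow(1488034, -1)) = Mul(Add(15, Mul(45, Rational(-1, 905))), Rational(1, 1488034)) = Mul(Add(15, Rational(-9, 181)), Rational(1, 1488034)) = Mul(Rational(2706, 181), Rational(1, 1488034)) = Rational(1353, 134667077)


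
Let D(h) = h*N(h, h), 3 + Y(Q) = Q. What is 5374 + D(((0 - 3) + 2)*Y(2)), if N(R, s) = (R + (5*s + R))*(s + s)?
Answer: 5388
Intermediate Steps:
Y(Q) = -3 + Q
N(R, s) = 2*s*(2*R + 5*s) (N(R, s) = (R + (R + 5*s))*(2*s) = (2*R + 5*s)*(2*s) = 2*s*(2*R + 5*s))
D(h) = 14*h³ (D(h) = h*(2*h*(2*h + 5*h)) = h*(2*h*(7*h)) = h*(14*h²) = 14*h³)
5374 + D(((0 - 3) + 2)*Y(2)) = 5374 + 14*(((0 - 3) + 2)*(-3 + 2))³ = 5374 + 14*((-3 + 2)*(-1))³ = 5374 + 14*(-1*(-1))³ = 5374 + 14*1³ = 5374 + 14*1 = 5374 + 14 = 5388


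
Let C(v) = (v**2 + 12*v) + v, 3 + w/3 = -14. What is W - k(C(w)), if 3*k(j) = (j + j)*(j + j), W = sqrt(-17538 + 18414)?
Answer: -5007792 + 2*sqrt(219) ≈ -5.0078e+6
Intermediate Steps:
w = -51 (w = -9 + 3*(-14) = -9 - 42 = -51)
C(v) = v**2 + 13*v
W = 2*sqrt(219) (W = sqrt(876) = 2*sqrt(219) ≈ 29.597)
k(j) = 4*j**2/3 (k(j) = ((j + j)*(j + j))/3 = ((2*j)*(2*j))/3 = (4*j**2)/3 = 4*j**2/3)
W - k(C(w)) = 2*sqrt(219) - 4*(-51*(13 - 51))**2/3 = 2*sqrt(219) - 4*(-51*(-38))**2/3 = 2*sqrt(219) - 4*1938**2/3 = 2*sqrt(219) - 4*3755844/3 = 2*sqrt(219) - 1*5007792 = 2*sqrt(219) - 5007792 = -5007792 + 2*sqrt(219)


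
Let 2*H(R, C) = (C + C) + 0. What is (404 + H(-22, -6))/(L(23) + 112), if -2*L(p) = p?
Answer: 796/201 ≈ 3.9602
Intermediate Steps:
L(p) = -p/2
H(R, C) = C (H(R, C) = ((C + C) + 0)/2 = (2*C + 0)/2 = (2*C)/2 = C)
(404 + H(-22, -6))/(L(23) + 112) = (404 - 6)/(-½*23 + 112) = 398/(-23/2 + 112) = 398/(201/2) = 398*(2/201) = 796/201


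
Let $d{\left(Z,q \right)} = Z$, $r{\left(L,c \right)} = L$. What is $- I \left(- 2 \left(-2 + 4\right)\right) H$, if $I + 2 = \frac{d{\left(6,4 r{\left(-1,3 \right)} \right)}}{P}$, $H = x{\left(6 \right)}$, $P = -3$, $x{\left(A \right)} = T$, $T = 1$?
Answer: $-16$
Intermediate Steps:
$x{\left(A \right)} = 1$
$H = 1$
$I = -4$ ($I = -2 + \frac{6}{-3} = -2 + 6 \left(- \frac{1}{3}\right) = -2 - 2 = -4$)
$- I \left(- 2 \left(-2 + 4\right)\right) H = - - 4 \left(- 2 \left(-2 + 4\right)\right) 1 = - - 4 \left(\left(-2\right) 2\right) 1 = - \left(-4\right) \left(-4\right) 1 = - 16 \cdot 1 = \left(-1\right) 16 = -16$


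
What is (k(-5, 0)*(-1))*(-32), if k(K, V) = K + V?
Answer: -160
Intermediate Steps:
(k(-5, 0)*(-1))*(-32) = ((-5 + 0)*(-1))*(-32) = -5*(-1)*(-32) = 5*(-32) = -160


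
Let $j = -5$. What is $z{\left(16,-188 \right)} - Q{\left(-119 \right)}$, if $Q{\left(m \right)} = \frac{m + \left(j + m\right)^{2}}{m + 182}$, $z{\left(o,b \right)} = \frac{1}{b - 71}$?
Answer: $- \frac{564518}{2331} \approx -242.18$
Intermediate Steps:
$z{\left(o,b \right)} = \frac{1}{-71 + b}$
$Q{\left(m \right)} = \frac{m + \left(-5 + m\right)^{2}}{182 + m}$ ($Q{\left(m \right)} = \frac{m + \left(-5 + m\right)^{2}}{m + 182} = \frac{m + \left(-5 + m\right)^{2}}{182 + m}$)
$z{\left(16,-188 \right)} - Q{\left(-119 \right)} = \frac{1}{-71 - 188} - \frac{-119 + \left(-5 - 119\right)^{2}}{182 - 119} = \frac{1}{-259} - \frac{-119 + \left(-124\right)^{2}}{63} = - \frac{1}{259} - \frac{-119 + 15376}{63} = - \frac{1}{259} - \frac{1}{63} \cdot 15257 = - \frac{1}{259} - \frac{15257}{63} = - \frac{564518}{2331}$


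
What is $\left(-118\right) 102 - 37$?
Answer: $-12073$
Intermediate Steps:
$\left(-118\right) 102 - 37 = -12036 + \left(-61 + 24\right) = -12036 - 37 = -12073$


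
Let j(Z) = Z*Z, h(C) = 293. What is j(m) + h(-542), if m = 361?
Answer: 130614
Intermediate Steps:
j(Z) = Z**2
j(m) + h(-542) = 361**2 + 293 = 130321 + 293 = 130614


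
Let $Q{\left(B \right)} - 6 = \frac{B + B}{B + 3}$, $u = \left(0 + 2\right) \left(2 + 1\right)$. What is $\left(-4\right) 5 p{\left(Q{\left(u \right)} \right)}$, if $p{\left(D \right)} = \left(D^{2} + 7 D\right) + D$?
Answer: $- \frac{20240}{9} \approx -2248.9$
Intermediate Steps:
$u = 6$ ($u = 2 \cdot 3 = 6$)
$Q{\left(B \right)} = 6 + \frac{2 B}{3 + B}$ ($Q{\left(B \right)} = 6 + \frac{B + B}{B + 3} = 6 + \frac{2 B}{3 + B}$)
$p{\left(D \right)} = D^{2} + 8 D$
$\left(-4\right) 5 p{\left(Q{\left(u \right)} \right)} = \left(-4\right) 5 \frac{2 \left(9 + 4 \cdot 6\right)}{3 + 6} \left(8 + \frac{2 \left(9 + 4 \cdot 6\right)}{3 + 6}\right) = - 20 \frac{2 \left(9 + 24\right)}{9} \left(8 + \frac{2 \left(9 + 24\right)}{9}\right) = - 20 \cdot 2 \cdot \frac{1}{9} \cdot 33 \left(8 + 2 \cdot \frac{1}{9} \cdot 33\right) = - 20 \frac{22 \left(8 + \frac{22}{3}\right)}{3} = - 20 \cdot \frac{22}{3} \cdot \frac{46}{3} = \left(-20\right) \frac{1012}{9} = - \frac{20240}{9}$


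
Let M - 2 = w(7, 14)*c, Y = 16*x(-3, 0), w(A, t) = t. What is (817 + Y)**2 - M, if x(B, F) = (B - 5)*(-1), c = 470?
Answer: 886443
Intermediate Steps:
x(B, F) = 5 - B (x(B, F) = (-5 + B)*(-1) = 5 - B)
Y = 128 (Y = 16*(5 - 1*(-3)) = 16*(5 + 3) = 16*8 = 128)
M = 6582 (M = 2 + 14*470 = 2 + 6580 = 6582)
(817 + Y)**2 - M = (817 + 128)**2 - 1*6582 = 945**2 - 6582 = 893025 - 6582 = 886443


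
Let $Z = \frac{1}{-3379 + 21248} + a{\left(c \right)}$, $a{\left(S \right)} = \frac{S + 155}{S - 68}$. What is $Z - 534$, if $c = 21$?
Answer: $- \frac{451621059}{839843} \approx -537.74$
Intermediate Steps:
$a{\left(S \right)} = \frac{155 + S}{-68 + S}$
$Z = - \frac{3144897}{839843}$ ($Z = \frac{1}{-3379 + 21248} + \frac{155 + 21}{-68 + 21} = \frac{1}{17869} + \frac{1}{-47} \cdot 176 = \frac{1}{17869} - \frac{176}{47} = - \frac{3144897}{839843} \approx -3.7446$)
$Z - 534 = - \frac{3144897}{839843} - 534 = - \frac{451621059}{839843}$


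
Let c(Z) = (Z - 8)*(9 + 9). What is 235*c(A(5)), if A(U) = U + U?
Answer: 8460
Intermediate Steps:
A(U) = 2*U
c(Z) = -144 + 18*Z (c(Z) = (-8 + Z)*18 = -144 + 18*Z)
235*c(A(5)) = 235*(-144 + 18*(2*5)) = 235*(-144 + 18*10) = 235*(-144 + 180) = 235*36 = 8460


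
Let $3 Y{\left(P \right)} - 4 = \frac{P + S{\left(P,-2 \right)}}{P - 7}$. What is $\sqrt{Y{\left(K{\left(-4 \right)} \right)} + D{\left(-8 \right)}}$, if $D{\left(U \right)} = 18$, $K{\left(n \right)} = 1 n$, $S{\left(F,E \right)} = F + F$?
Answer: $\frac{5 \sqrt{858}}{33} \approx 4.4381$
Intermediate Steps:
$S{\left(F,E \right)} = 2 F$
$K{\left(n \right)} = n$
$Y{\left(P \right)} = \frac{4}{3} + \frac{P}{-7 + P}$ ($Y{\left(P \right)} = \frac{4}{3} + \frac{\left(P + 2 P\right) \frac{1}{P - 7}}{3} = \frac{4}{3} + \frac{3 P \frac{1}{-7 + P}}{3} = \frac{4}{3} + \frac{P}{-7 + P}$)
$\sqrt{Y{\left(K{\left(-4 \right)} \right)} + D{\left(-8 \right)}} = \sqrt{\frac{7 \left(-4 - 4\right)}{3 \left(-7 - 4\right)} + 18} = \sqrt{\frac{7}{3} \frac{1}{-11} \left(-8\right) + 18} = \sqrt{\frac{7}{3} \left(- \frac{1}{11}\right) \left(-8\right) + 18} = \sqrt{\frac{56}{33} + 18} = \sqrt{\frac{650}{33}} = \frac{5 \sqrt{858}}{33}$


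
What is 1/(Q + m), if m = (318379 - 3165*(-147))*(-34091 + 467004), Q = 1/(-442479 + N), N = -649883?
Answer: 1092362/370578724474658803 ≈ 2.9477e-12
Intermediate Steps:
Q = -1/1092362 (Q = 1/(-442479 - 649883) = 1/(-1092362) = -1/1092362 ≈ -9.1545e-7)
m = 339245345842 (m = (318379 + 465255)*432913 = 783634*432913 = 339245345842)
1/(Q + m) = 1/(-1/1092362 + 339245345842) = 1/(370578724474658803/1092362) = 1092362/370578724474658803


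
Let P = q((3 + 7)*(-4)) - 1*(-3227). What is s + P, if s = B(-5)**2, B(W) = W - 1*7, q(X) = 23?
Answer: 3394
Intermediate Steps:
B(W) = -7 + W (B(W) = W - 7 = -7 + W)
P = 3250 (P = 23 - 1*(-3227) = 23 + 3227 = 3250)
s = 144 (s = (-7 - 5)**2 = (-12)**2 = 144)
s + P = 144 + 3250 = 3394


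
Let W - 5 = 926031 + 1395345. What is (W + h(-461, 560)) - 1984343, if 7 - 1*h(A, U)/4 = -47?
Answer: 337254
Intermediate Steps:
W = 2321381 (W = 5 + (926031 + 1395345) = 5 + 2321376 = 2321381)
h(A, U) = 216 (h(A, U) = 28 - 4*(-47) = 28 + 188 = 216)
(W + h(-461, 560)) - 1984343 = (2321381 + 216) - 1984343 = 2321597 - 1984343 = 337254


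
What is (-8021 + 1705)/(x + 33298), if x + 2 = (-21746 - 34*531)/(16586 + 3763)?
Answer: -32131071/169375126 ≈ -0.18970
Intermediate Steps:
x = -80498/20349 (x = -2 + (-21746 - 34*531)/(16586 + 3763) = -2 + (-21746 - 18054)/20349 = -2 - 39800*1/20349 = -2 - 39800/20349 = -80498/20349 ≈ -3.9559)
(-8021 + 1705)/(x + 33298) = (-8021 + 1705)/(-80498/20349 + 33298) = -6316/677500504/20349 = -6316*20349/677500504 = -32131071/169375126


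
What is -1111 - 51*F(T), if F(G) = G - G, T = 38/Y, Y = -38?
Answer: -1111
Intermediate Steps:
T = -1 (T = 38/(-38) = 38*(-1/38) = -1)
F(G) = 0
-1111 - 51*F(T) = -1111 - 51*0 = -1111 + 0 = -1111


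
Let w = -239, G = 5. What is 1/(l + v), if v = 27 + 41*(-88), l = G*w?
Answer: -1/4776 ≈ -0.00020938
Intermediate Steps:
l = -1195 (l = 5*(-239) = -1195)
v = -3581 (v = 27 - 3608 = -3581)
1/(l + v) = 1/(-1195 - 3581) = 1/(-4776) = -1/4776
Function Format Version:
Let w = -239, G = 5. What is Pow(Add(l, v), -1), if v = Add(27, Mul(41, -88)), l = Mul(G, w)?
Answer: Rational(-1, 4776) ≈ -0.00020938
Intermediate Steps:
l = -1195 (l = Mul(5, -239) = -1195)
v = -3581 (v = Add(27, -3608) = -3581)
Pow(Add(l, v), -1) = Pow(Add(-1195, -3581), -1) = Pow(-4776, -1) = Rational(-1, 4776)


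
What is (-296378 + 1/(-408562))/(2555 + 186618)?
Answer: -121088788437/77288899226 ≈ -1.5667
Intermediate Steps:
(-296378 + 1/(-408562))/(2555 + 186618) = (-296378 - 1/408562)/189173 = -121088788437/408562*1/189173 = -121088788437/77288899226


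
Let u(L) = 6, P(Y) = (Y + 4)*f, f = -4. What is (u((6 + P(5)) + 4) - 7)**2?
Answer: 1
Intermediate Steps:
P(Y) = -16 - 4*Y (P(Y) = (Y + 4)*(-4) = (4 + Y)*(-4) = -16 - 4*Y)
(u((6 + P(5)) + 4) - 7)**2 = (6 - 7)**2 = (-1)**2 = 1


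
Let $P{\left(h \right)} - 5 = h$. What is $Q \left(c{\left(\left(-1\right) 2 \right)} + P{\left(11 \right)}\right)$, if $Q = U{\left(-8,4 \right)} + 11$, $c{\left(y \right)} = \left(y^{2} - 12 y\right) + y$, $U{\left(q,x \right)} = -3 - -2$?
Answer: $420$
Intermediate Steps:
$U{\left(q,x \right)} = -1$ ($U{\left(q,x \right)} = -3 + 2 = -1$)
$c{\left(y \right)} = y^{2} - 11 y$
$P{\left(h \right)} = 5 + h$
$Q = 10$ ($Q = -1 + 11 = 10$)
$Q \left(c{\left(\left(-1\right) 2 \right)} + P{\left(11 \right)}\right) = 10 \left(\left(-1\right) 2 \left(-11 - 2\right) + \left(5 + 11\right)\right) = 10 \left(- 2 \left(-11 - 2\right) + 16\right) = 10 \left(\left(-2\right) \left(-13\right) + 16\right) = 10 \left(26 + 16\right) = 10 \cdot 42 = 420$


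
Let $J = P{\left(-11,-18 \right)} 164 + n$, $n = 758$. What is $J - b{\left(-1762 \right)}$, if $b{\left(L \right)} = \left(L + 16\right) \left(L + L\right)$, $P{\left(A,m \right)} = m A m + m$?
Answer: $-6739594$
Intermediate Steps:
$P{\left(A,m \right)} = m + A m^{2}$ ($P{\left(A,m \right)} = A m m + m = A m^{2} + m = m + A m^{2}$)
$b{\left(L \right)} = 2 L \left(16 + L\right)$ ($b{\left(L \right)} = \left(16 + L\right) 2 L = 2 L \left(16 + L\right)$)
$J = -586690$ ($J = - 18 \left(1 - -198\right) 164 + 758 = - 18 \left(1 + 198\right) 164 + 758 = \left(-18\right) 199 \cdot 164 + 758 = \left(-3582\right) 164 + 758 = -587448 + 758 = -586690$)
$J - b{\left(-1762 \right)} = -586690 - 2 \left(-1762\right) \left(16 - 1762\right) = -586690 - 2 \left(-1762\right) \left(-1746\right) = -586690 - 6152904 = -6739594$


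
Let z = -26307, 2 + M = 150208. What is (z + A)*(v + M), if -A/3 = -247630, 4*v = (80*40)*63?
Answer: 143750849298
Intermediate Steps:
v = 50400 (v = ((80*40)*63)/4 = (3200*63)/4 = (¼)*201600 = 50400)
M = 150206 (M = -2 + 150208 = 150206)
A = 742890 (A = -3*(-247630) = 742890)
(z + A)*(v + M) = (-26307 + 742890)*(50400 + 150206) = 716583*200606 = 143750849298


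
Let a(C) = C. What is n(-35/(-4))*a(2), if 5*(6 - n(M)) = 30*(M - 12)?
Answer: 51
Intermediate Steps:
n(M) = 78 - 6*M (n(M) = 6 - 6*(M - 12) = 6 - 6*(-12 + M) = 6 - (-360 + 30*M)/5 = 6 + (72 - 6*M) = 78 - 6*M)
n(-35/(-4))*a(2) = (78 - (-210)/(-4))*2 = (78 - (-210)*(-1)/4)*2 = (78 - 6*35/4)*2 = (78 - 105/2)*2 = (51/2)*2 = 51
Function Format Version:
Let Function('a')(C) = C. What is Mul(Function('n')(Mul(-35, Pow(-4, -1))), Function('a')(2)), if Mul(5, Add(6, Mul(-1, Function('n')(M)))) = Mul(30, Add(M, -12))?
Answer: 51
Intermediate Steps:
Function('n')(M) = Add(78, Mul(-6, M)) (Function('n')(M) = Add(6, Mul(Rational(-1, 5), Mul(30, Add(M, -12)))) = Add(6, Mul(Rational(-1, 5), Mul(30, Add(-12, M)))) = Add(6, Mul(Rational(-1, 5), Add(-360, Mul(30, M)))) = Add(6, Add(72, Mul(-6, M))) = Add(78, Mul(-6, M)))
Mul(Function('n')(Mul(-35, Pow(-4, -1))), Function('a')(2)) = Mul(Add(78, Mul(-6, Mul(-35, Pow(-4, -1)))), 2) = Mul(Add(78, Mul(-6, Mul(-35, Rational(-1, 4)))), 2) = Mul(Add(78, Mul(-6, Rational(35, 4))), 2) = Mul(Add(78, Rational(-105, 2)), 2) = Mul(Rational(51, 2), 2) = 51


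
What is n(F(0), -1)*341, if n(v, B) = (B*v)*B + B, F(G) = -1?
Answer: -682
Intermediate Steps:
n(v, B) = B + v*B² (n(v, B) = v*B² + B = B + v*B²)
n(F(0), -1)*341 = -(1 - 1*(-1))*341 = -(1 + 1)*341 = -1*2*341 = -2*341 = -682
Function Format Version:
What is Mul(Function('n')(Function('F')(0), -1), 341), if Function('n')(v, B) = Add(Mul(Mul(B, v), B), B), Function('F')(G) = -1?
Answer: -682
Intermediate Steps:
Function('n')(v, B) = Add(B, Mul(v, Pow(B, 2))) (Function('n')(v, B) = Add(Mul(v, Pow(B, 2)), B) = Add(B, Mul(v, Pow(B, 2))))
Mul(Function('n')(Function('F')(0), -1), 341) = Mul(Mul(-1, Add(1, Mul(-1, -1))), 341) = Mul(Mul(-1, Add(1, 1)), 341) = Mul(Mul(-1, 2), 341) = Mul(-2, 341) = -682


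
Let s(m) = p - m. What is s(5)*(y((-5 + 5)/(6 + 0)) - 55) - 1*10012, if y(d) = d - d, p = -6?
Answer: -9407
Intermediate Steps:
y(d) = 0
s(m) = -6 - m
s(5)*(y((-5 + 5)/(6 + 0)) - 55) - 1*10012 = (-6 - 1*5)*(0 - 55) - 1*10012 = (-6 - 5)*(-55) - 10012 = -11*(-55) - 10012 = 605 - 10012 = -9407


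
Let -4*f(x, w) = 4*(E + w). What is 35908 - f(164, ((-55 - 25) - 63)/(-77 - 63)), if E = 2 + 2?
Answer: 5027823/140 ≈ 35913.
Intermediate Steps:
E = 4
f(x, w) = -4 - w (f(x, w) = -(4 + w) = -(16 + 4*w)/4 = -4 - w)
35908 - f(164, ((-55 - 25) - 63)/(-77 - 63)) = 35908 - (-4 - ((-55 - 25) - 63)/(-77 - 63)) = 35908 - (-4 - (-80 - 63)/(-140)) = 35908 - (-4 - (-143)*(-1)/140) = 35908 - (-4 - 1*143/140) = 35908 - (-4 - 143/140) = 35908 - 1*(-703/140) = 35908 + 703/140 = 5027823/140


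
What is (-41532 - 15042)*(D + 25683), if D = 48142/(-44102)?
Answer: -32038521623388/22051 ≈ -1.4529e+9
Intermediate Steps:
D = -24071/22051 (D = 48142*(-1/44102) = -24071/22051 ≈ -1.0916)
(-41532 - 15042)*(D + 25683) = (-41532 - 15042)*(-24071/22051 + 25683) = -56574*566311762/22051 = -32038521623388/22051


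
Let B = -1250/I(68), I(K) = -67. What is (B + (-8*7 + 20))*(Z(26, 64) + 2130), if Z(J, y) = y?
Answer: -2549428/67 ≈ -38051.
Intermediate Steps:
B = 1250/67 (B = -1250/(-67) = -1250*(-1/67) = 1250/67 ≈ 18.657)
(B + (-8*7 + 20))*(Z(26, 64) + 2130) = (1250/67 + (-8*7 + 20))*(64 + 2130) = (1250/67 + (-56 + 20))*2194 = (1250/67 - 36)*2194 = -1162/67*2194 = -2549428/67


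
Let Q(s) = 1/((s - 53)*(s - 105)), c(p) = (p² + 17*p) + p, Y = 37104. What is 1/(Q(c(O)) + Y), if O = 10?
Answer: 39725/1473956401 ≈ 2.6951e-5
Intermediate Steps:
c(p) = p² + 18*p
Q(s) = 1/((-105 + s)*(-53 + s)) (Q(s) = 1/((-53 + s)*(-105 + s)) = 1/((-105 + s)*(-53 + s)))
1/(Q(c(O)) + Y) = 1/(1/(5565 + (10*(18 + 10))² - 1580*(18 + 10)) + 37104) = 1/(1/(5565 + (10*28)² - 1580*28) + 37104) = 1/(1/(5565 + 280² - 158*280) + 37104) = 1/(1/(5565 + 78400 - 44240) + 37104) = 1/(1/39725 + 37104) = 1/(1473956401/39725) = 39725/1473956401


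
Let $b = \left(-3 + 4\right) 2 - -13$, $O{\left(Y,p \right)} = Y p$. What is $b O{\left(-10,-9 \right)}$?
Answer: $1350$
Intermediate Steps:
$b = 15$ ($b = 1 \cdot 2 + 13 = 2 + 13 = 15$)
$b O{\left(-10,-9 \right)} = 15 \left(\left(-10\right) \left(-9\right)\right) = 15 \cdot 90 = 1350$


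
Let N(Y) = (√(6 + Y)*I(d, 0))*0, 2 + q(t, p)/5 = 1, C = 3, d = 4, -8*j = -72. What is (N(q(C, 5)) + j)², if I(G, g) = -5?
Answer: 81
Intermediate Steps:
j = 9 (j = -⅛*(-72) = 9)
q(t, p) = -5 (q(t, p) = -10 + 5*1 = -10 + 5 = -5)
N(Y) = 0 (N(Y) = (√(6 + Y)*(-5))*0 = -5*√(6 + Y)*0 = 0)
(N(q(C, 5)) + j)² = (0 + 9)² = 9² = 81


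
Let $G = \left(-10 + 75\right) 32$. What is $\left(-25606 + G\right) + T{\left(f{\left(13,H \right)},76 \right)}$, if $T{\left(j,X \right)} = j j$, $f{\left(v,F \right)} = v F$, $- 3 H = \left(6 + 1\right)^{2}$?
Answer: $\frac{194035}{9} \approx 21559.0$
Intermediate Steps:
$H = - \frac{49}{3}$ ($H = - \frac{\left(6 + 1\right)^{2}}{3} = - \frac{7^{2}}{3} = \left(- \frac{1}{3}\right) 49 = - \frac{49}{3} \approx -16.333$)
$G = 2080$ ($G = 65 \cdot 32 = 2080$)
$f{\left(v,F \right)} = F v$
$T{\left(j,X \right)} = j^{2}$
$\left(-25606 + G\right) + T{\left(f{\left(13,H \right)},76 \right)} = \left(-25606 + 2080\right) + \left(\left(- \frac{49}{3}\right) 13\right)^{2} = -23526 + \left(- \frac{637}{3}\right)^{2} = -23526 + \frac{405769}{9} = \frac{194035}{9}$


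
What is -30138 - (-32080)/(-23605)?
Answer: -142287914/4721 ≈ -30139.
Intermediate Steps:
-30138 - (-32080)/(-23605) = -30138 - (-32080)*(-1)/23605 = -30138 - 1*6416/4721 = -30138 - 6416/4721 = -142287914/4721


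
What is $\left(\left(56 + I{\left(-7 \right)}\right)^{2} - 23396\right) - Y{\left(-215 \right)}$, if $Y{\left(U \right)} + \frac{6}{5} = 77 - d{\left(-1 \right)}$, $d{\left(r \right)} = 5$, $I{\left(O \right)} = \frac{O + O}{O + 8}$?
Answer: $- \frac{108514}{5} \approx -21703.0$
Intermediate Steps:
$I{\left(O \right)} = \frac{2 O}{8 + O}$
$Y{\left(U \right)} = \frac{354}{5}$ ($Y{\left(U \right)} = - \frac{6}{5} + \left(77 - 5\right) = - \frac{6}{5} + 72 = \frac{354}{5}$)
$\left(\left(56 + I{\left(-7 \right)}\right)^{2} - 23396\right) - Y{\left(-215 \right)} = \left(\left(56 + 2 \left(-7\right) \frac{1}{8 - 7}\right)^{2} - 23396\right) - \frac{354}{5} = \left(\left(56 + 2 \left(-7\right) 1^{-1}\right)^{2} - 23396\right) - \frac{354}{5} = \left(\left(56 + 2 \left(-7\right) 1\right)^{2} - 23396\right) - \frac{354}{5} = \left(\left(56 - 14\right)^{2} - 23396\right) - \frac{354}{5} = \left(42^{2} - 23396\right) - \frac{354}{5} = \left(1764 - 23396\right) - \frac{354}{5} = -21632 - \frac{354}{5} = - \frac{108514}{5}$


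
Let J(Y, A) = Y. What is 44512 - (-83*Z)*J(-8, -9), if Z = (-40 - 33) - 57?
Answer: 130832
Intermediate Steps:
Z = -130 (Z = -73 - 57 = -130)
44512 - (-83*Z)*J(-8, -9) = 44512 - (-83*(-130))*(-8) = 44512 - 10790*(-8) = 44512 - 1*(-86320) = 44512 + 86320 = 130832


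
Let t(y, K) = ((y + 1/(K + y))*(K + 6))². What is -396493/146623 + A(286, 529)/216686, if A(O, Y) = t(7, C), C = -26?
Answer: -789295379281/301825938091 ≈ -2.6151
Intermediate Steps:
t(y, K) = (6 + K)²*(y + 1/(K + y))² (t(y, K) = ((y + 1/(K + y))*(6 + K))² = ((6 + K)*(y + 1/(K + y)))² = (6 + K)²*(y + 1/(K + y))²)
A(O, Y) = 6969600/361 (A(O, Y) = (6 - 26)²*(1 + 7² - 26*7)²/(-26 + 7)² = (-20)²*(1 + 49 - 182)²/(-19)² = 400*(1/361)*(-132)² = 400*(1/361)*17424 = 6969600/361)
-396493/146623 + A(286, 529)/216686 = -396493/146623 + (6969600/361)/216686 = -396493*1/146623 + (6969600/361)*(1/216686) = -396493/146623 + 3484800/39111823 = -789295379281/301825938091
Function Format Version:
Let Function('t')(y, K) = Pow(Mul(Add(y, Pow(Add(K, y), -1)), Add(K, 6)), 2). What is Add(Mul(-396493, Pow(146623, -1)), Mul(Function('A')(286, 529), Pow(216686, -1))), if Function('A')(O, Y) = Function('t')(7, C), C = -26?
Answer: Rational(-789295379281, 301825938091) ≈ -2.6151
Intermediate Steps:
Function('t')(y, K) = Mul(Pow(Add(6, K), 2), Pow(Add(y, Pow(Add(K, y), -1)), 2)) (Function('t')(y, K) = Pow(Mul(Add(y, Pow(Add(K, y), -1)), Add(6, K)), 2) = Pow(Mul(Add(6, K), Add(y, Pow(Add(K, y), -1))), 2) = Mul(Pow(Add(6, K), 2), Pow(Add(y, Pow(Add(K, y), -1)), 2)))
Function('A')(O, Y) = Rational(6969600, 361) (Function('A')(O, Y) = Mul(Pow(Add(6, -26), 2), Pow(Add(-26, 7), -2), Pow(Add(1, Pow(7, 2), Mul(-26, 7)), 2)) = Mul(Pow(-20, 2), Pow(-19, -2), Pow(Add(1, 49, -182), 2)) = Mul(400, Rational(1, 361), Pow(-132, 2)) = Mul(400, Rational(1, 361), 17424) = Rational(6969600, 361))
Add(Mul(-396493, Pow(146623, -1)), Mul(Function('A')(286, 529), Pow(216686, -1))) = Add(Mul(-396493, Pow(146623, -1)), Mul(Rational(6969600, 361), Pow(216686, -1))) = Add(Mul(-396493, Rational(1, 146623)), Mul(Rational(6969600, 361), Rational(1, 216686))) = Add(Rational(-396493, 146623), Rational(3484800, 39111823)) = Rational(-789295379281, 301825938091)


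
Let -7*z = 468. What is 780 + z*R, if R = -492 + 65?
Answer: 29328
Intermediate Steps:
z = -468/7 (z = -1/7*468 = -468/7 ≈ -66.857)
R = -427
780 + z*R = 780 - 468/7*(-427) = 780 + 28548 = 29328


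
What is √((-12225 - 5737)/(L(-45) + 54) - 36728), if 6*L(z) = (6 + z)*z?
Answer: 2*I*√10013311/33 ≈ 191.78*I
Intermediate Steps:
L(z) = z*(6 + z)/6 (L(z) = ((6 + z)*z)/6 = (z*(6 + z))/6 = z*(6 + z)/6)
√((-12225 - 5737)/(L(-45) + 54) - 36728) = √((-12225 - 5737)/((⅙)*(-45)*(6 - 45) + 54) - 36728) = √(-17962/((⅙)*(-45)*(-39) + 54) - 36728) = √(-17962/(585/2 + 54) - 36728) = √(-17962/693/2 - 36728) = √(-17962*2/693 - 36728) = √(-5132/99 - 36728) = √(-3641204/99) = 2*I*√10013311/33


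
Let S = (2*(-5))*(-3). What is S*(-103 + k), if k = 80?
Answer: -690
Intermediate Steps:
S = 30 (S = -10*(-3) = 30)
S*(-103 + k) = 30*(-103 + 80) = 30*(-23) = -690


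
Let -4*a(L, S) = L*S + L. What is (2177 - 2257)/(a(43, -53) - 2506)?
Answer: 80/1947 ≈ 0.041089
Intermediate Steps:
a(L, S) = -L/4 - L*S/4 (a(L, S) = -(L*S + L)/4 = -(L + L*S)/4 = -L/4 - L*S/4)
(2177 - 2257)/(a(43, -53) - 2506) = (2177 - 2257)/(-¼*43*(1 - 53) - 2506) = -80/(-¼*43*(-52) - 2506) = -80/(559 - 2506) = -80/(-1947) = -80*(-1/1947) = 80/1947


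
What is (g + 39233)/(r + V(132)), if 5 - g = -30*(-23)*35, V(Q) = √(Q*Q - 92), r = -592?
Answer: -97088/3621 - 328*√4333/3621 ≈ -32.775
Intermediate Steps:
V(Q) = √(-92 + Q²) (V(Q) = √(Q² - 92) = √(-92 + Q²))
g = -24145 (g = 5 - (-30*(-23))*35 = 5 - 690*35 = 5 - 1*24150 = 5 - 24150 = -24145)
(g + 39233)/(r + V(132)) = (-24145 + 39233)/(-592 + √(-92 + 132²)) = 15088/(-592 + √(-92 + 17424)) = 15088/(-592 + √17332) = 15088/(-592 + 2*√4333)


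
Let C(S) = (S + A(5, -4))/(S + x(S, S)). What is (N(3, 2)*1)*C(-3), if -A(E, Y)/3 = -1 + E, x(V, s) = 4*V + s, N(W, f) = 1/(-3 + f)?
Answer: -⅚ ≈ -0.83333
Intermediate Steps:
x(V, s) = s + 4*V
A(E, Y) = 3 - 3*E (A(E, Y) = -3*(-1 + E) = 3 - 3*E)
C(S) = (-12 + S)/(6*S) (C(S) = (S + (3 - 3*5))/(S + (S + 4*S)) = (S + (3 - 15))/(S + 5*S) = (S - 12)/((6*S)) = (-12 + S)*(1/(6*S)) = (-12 + S)/(6*S))
(N(3, 2)*1)*C(-3) = (1/(-3 + 2))*((⅙)*(-12 - 3)/(-3)) = (1/(-1))*((⅙)*(-⅓)*(-15)) = -1*1*(⅚) = -1*⅚ = -⅚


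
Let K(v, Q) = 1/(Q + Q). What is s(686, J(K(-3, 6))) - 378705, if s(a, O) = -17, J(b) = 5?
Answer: -378722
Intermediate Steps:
K(v, Q) = 1/(2*Q)
s(686, J(K(-3, 6))) - 378705 = -17 - 378705 = -378722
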